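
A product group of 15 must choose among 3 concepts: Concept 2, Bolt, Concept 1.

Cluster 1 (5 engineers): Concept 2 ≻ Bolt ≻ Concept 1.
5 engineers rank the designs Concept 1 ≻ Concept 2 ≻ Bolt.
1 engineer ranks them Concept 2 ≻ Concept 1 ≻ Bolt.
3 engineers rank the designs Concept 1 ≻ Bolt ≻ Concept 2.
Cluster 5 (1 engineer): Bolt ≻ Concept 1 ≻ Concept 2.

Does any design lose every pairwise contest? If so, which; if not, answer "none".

Head-to-head results (15 engineers):
Concept 2 vs Bolt: Concept 2 wins 11–4.
Concept 2 vs Concept 1: 5+1 = 6 for Concept 2, 9 for Concept 1 — Concept 1 by 9–6.
Bolt vs Concept 1: Concept 1 wins 9–6.
Bolt is beaten in every head-to-head and is the Condorcet loser.

Bolt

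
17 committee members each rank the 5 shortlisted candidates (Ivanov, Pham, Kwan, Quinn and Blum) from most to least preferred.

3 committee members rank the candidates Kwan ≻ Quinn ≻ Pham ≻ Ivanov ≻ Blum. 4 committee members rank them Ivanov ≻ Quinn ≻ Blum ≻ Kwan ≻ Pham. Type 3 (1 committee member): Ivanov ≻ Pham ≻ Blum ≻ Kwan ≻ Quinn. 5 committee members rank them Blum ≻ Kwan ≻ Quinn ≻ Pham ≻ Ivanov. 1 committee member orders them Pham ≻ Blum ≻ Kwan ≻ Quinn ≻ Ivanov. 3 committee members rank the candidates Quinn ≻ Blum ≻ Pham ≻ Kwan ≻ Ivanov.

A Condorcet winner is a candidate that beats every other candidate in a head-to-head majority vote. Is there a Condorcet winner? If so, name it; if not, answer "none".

Head-to-head results (17 committee members):
Ivanov vs Pham: Ivanov preferred on 4+1 = 5 ballots; Pham wins 12–5.
Ivanov vs Kwan: Ivanov preferred on 4+1 = 5 ballots; Kwan wins 12–5.
Ivanov vs Quinn: Ivanov is ranked higher on 4+1 = 5 ballots, Quinn on 12. Quinn wins 12–5.
Ivanov vs Blum: Ivanov preferred on 3+4+1 = 8 ballots; Blum wins 9–8.
Pham vs Kwan: Pham is ranked higher on 1+1+3 = 5 ballots, Kwan on 12. Kwan wins 12–5.
Pham vs Quinn: 2 to 15, Quinn.
Pham vs Blum: Pham is ranked higher on 3+1+1 = 5 ballots, Blum on 12. Blum wins 12–5.
Kwan vs Quinn: Kwan is ranked higher on 3+1+5+1 = 10 ballots, Quinn on 7. Kwan wins 10–7.
Kwan vs Blum: Kwan preferred on 3 ballots; Blum wins 14–3.
Quinn vs Blum: Quinn preferred on 3+4+3 = 10 ballots; Quinn wins 10–7.
Each candidate drops at least one matchup (Ivanov loses to Pham; Pham loses to Kwan; Kwan loses to Blum; Quinn loses to Kwan; Blum loses to Quinn); the cycle Kwan beats Quinn beats Blum beats Kwan rules out a Condorcet winner.

none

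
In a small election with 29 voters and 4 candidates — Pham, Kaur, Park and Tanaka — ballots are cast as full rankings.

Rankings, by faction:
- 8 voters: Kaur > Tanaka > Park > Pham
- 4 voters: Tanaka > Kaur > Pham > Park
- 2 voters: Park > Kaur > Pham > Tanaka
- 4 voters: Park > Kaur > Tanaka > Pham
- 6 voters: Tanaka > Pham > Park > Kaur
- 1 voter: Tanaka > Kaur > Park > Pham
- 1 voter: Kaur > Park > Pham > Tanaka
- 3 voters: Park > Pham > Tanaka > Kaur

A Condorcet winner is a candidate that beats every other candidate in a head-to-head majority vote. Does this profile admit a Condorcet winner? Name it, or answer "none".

Check each pair by majority over 29 ballots:
Pham vs Kaur: 6+3 = 9 for Pham, 20 for Kaur — Kaur by 20–9.
Pham vs Park: 10 to 19, Park.
Pham vs Tanaka: 2+1+3 = 6 for Pham, 23 for Tanaka — Tanaka by 23–6.
Kaur vs Park: Kaur is ranked higher on 8+4+1+1 = 14 ballots, Park on 15. Park wins 15–14.
Kaur vs Tanaka: 8+2+4+1 = 15 for Kaur, 14 for Tanaka — Kaur by 15–14.
Park vs Tanaka: Park preferred on 2+4+1+3 = 10 ballots; Tanaka wins 19–10.
Each candidate drops at least one matchup (Pham loses to Kaur; Kaur loses to Park; Park loses to Tanaka; Tanaka loses to Kaur); the cycle Kaur → Tanaka → Park → Kaur rules out a Condorcet winner.

none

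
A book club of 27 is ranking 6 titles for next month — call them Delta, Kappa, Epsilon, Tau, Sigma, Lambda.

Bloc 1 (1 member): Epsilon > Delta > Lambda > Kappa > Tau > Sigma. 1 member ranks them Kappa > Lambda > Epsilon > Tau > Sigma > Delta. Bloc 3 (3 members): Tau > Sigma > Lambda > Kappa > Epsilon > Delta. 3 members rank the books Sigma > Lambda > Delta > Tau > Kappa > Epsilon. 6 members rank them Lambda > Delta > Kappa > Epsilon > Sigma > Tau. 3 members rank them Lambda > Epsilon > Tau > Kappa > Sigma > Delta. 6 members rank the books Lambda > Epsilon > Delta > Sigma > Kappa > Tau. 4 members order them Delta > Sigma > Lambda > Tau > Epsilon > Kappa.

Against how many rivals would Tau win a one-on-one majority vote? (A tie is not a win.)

Tau against each rival (27 members):
Tau vs Delta: Delta wins 20–7.
Tau vs Kappa: Tau preferred on 3+3+3+4 = 13 ballots; Kappa wins 14–13.
Tau vs Epsilon: 10 to 17, Epsilon.
Tau vs Sigma: Sigma wins 19–8.
Tau vs Lambda: Lambda wins 24–3.
Tau beats no one; loses to Delta, Kappa, Epsilon, Sigma, Lambda — 0 pairwise wins.

0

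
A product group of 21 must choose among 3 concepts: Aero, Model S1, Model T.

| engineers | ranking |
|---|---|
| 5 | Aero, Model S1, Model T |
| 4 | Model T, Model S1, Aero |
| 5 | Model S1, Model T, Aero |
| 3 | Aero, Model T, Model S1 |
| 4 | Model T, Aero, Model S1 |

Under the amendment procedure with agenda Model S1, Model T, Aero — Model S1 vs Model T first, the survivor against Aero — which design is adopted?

Round 1: Model S1 vs Model T — 10–11, Model T advances.
Round 2: Model T vs Aero — 13–8, Model T advances.
Model T survives the agenda.

Model T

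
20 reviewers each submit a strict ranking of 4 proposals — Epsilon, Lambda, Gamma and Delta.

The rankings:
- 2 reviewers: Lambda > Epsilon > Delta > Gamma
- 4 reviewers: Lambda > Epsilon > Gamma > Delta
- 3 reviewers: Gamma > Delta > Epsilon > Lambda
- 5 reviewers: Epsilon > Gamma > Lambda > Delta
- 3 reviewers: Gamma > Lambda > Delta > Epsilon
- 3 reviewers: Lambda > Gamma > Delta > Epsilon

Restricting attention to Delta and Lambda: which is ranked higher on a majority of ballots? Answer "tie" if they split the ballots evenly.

Ballots ranking Delta above Lambda: 3.
Ballots ranking Lambda above Delta: 20 − 3 = 17.
Lambda wins the head-to-head 17–3.

Lambda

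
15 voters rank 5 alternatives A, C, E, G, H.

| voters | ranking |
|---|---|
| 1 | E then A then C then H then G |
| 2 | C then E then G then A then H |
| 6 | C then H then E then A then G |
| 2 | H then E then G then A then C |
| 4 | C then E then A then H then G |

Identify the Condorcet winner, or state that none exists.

C

Pairwise majorities:
A vs C: C wins 12–3.
A vs E: E, 15–0.
A vs G: A, 11–4.
A vs H: A preferred on 1+2+4 = 7 ballots; H wins 8–7.
C vs E: C is ranked higher on 2+6+4 = 12 ballots, E on 3. C wins 12–3.
C vs G: C preferred on 1+2+6+4 = 13 ballots; C wins 13–2.
C vs H: 1+2+6+4 = 13 for C, 2 for H — C by 13–2.
E vs G: E wins 15–0.
E–H: H 8–7.
G vs H: 2 for G, 13 for H — H by 13–2.
C beats each of A, E, G, H — C is the Condorcet winner.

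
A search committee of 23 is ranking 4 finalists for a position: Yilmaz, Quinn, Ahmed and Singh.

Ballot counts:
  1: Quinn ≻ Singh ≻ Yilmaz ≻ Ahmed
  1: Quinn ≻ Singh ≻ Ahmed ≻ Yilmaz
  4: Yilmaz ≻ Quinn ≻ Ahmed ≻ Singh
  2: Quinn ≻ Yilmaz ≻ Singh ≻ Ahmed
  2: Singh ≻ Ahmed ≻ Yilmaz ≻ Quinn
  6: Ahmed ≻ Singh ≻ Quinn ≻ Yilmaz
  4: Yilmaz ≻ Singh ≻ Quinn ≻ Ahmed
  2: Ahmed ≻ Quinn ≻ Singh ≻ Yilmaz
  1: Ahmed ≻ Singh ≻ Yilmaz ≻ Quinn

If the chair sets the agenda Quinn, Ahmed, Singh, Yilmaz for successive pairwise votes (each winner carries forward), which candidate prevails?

Singh

Round 1: Quinn vs Ahmed — 12–11, Quinn advances.
Round 2: Quinn vs Singh — 10–13, Singh advances.
Round 3: Singh vs Yilmaz — 13–10, Singh advances.
Singh survives the agenda.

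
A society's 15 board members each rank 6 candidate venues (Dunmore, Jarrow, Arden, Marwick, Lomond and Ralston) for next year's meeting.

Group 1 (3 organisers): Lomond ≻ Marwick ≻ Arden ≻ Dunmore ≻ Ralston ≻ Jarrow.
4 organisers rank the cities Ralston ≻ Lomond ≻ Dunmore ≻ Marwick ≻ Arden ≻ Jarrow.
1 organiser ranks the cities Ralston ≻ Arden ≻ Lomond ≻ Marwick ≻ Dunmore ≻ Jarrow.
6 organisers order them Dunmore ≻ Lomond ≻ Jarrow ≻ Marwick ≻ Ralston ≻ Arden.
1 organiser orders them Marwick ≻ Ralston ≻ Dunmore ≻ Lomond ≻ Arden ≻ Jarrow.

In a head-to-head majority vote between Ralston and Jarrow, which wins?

Ralston

Ballots ranking Ralston above Jarrow: 3 + 4 + 1 + 1 = 9.
Ballots ranking Jarrow above Ralston: 15 − 9 = 6.
Ralston wins the head-to-head 9–6.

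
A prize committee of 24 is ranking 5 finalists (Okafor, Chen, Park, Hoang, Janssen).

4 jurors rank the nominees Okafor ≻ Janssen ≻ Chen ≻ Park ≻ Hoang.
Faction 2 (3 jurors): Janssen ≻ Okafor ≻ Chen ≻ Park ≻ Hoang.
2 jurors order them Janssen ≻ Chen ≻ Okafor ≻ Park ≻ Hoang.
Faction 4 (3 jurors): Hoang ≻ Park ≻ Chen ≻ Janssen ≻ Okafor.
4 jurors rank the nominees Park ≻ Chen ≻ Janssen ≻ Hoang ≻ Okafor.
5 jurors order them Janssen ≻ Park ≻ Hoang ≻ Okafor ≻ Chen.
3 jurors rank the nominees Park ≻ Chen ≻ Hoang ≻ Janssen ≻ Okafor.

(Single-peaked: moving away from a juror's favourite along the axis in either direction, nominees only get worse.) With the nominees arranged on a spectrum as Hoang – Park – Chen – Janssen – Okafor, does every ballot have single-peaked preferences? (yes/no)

Axis positions: Hoang=1, Park=2, Chen=3, Janssen=4, Okafor=5.
Faction 1 (peak Okafor at position 5): ranking walks positions 5-4-3-2-1, expanding outward from the peak — single-peaked.
Faction 2 (peak Janssen at position 4): ranking walks positions 4-5-3-2-1, expanding outward from the peak — single-peaked.
Faction 3 (peak Janssen at position 4): ranking walks positions 4-3-5-2-1, expanding outward from the peak — single-peaked.
Faction 4 (peak Hoang at position 1): ranking walks positions 1-2-3-4-5, expanding outward from the peak — single-peaked.
Faction 5 (peak Park at position 2): ranking walks positions 2-3-4-1-5, expanding outward from the peak — single-peaked.
Faction 6: ranking walks positions 4-2-1-5-3; Park is ranked above Chen even though Chen lies between Park and the peak Janssen on the axis — preferences dip and rise again. Not single-peaked.
Faction 7 (peak Park at position 2): ranking walks positions 2-3-1-4-5, expanding outward from the peak — single-peaked.
Faction 6 violates single-peakedness, so the profile is not single-peaked on this axis.

no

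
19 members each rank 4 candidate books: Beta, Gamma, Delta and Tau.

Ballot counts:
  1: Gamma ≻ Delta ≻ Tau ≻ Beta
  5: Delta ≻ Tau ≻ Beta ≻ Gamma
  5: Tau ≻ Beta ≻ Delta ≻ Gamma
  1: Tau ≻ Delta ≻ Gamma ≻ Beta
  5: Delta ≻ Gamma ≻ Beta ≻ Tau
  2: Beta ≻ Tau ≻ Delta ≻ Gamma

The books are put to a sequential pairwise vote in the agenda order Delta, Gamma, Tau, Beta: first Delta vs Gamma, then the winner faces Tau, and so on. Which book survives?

Round 1: Delta vs Gamma — 18–1, Delta advances.
Round 2: Delta vs Tau — 11–8, Delta advances.
Round 3: Delta vs Beta — 12–7, Delta advances.
The agenda winner is Delta.

Delta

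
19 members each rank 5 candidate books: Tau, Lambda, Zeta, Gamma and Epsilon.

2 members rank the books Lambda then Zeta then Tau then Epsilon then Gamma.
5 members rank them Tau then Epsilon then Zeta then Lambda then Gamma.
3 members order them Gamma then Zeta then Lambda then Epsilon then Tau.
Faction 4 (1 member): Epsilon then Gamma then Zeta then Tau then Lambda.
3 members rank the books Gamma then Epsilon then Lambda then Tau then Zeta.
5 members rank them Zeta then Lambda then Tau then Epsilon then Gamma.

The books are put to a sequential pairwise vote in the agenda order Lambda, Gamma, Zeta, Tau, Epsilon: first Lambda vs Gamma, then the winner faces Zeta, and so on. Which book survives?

Zeta

Round 1: Lambda vs Gamma — 12–7, Lambda advances.
Round 2: Lambda vs Zeta — 5–14, Zeta advances.
Round 3: Zeta vs Tau — 11–8, Zeta advances.
Round 4: Zeta vs Epsilon — 10–9, Zeta advances.
Zeta survives the agenda.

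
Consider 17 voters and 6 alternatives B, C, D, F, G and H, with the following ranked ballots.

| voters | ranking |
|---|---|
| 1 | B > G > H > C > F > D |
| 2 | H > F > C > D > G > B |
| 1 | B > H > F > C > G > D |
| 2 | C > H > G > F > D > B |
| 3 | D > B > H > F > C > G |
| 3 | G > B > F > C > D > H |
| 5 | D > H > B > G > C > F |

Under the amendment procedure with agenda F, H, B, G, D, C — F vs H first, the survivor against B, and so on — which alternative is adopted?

C

Round 1: F vs H — 3–14, H advances.
Round 2: H vs B — 9–8, H advances.
Round 3: H vs G — 13–4, H advances.
Round 4: H vs D — 6–11, D advances.
Round 5: D vs C — 8–9, C advances.
The agenda winner is C.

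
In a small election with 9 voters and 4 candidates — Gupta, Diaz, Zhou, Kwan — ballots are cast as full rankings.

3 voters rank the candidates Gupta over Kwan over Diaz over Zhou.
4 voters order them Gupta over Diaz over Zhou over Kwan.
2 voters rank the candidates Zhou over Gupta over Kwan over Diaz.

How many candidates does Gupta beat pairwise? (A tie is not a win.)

3

Gupta against each rival (9 voters):
Gupta vs Diaz: Gupta is ranked higher on 3+4+2 = 9 ballots, Diaz on 0. Gupta wins 9–0.
Gupta vs Zhou: Gupta is ranked higher on 3+4 = 7 ballots, Zhou on 2. Gupta wins 7–2.
Gupta vs Kwan: Gupta is ranked higher on 3+4+2 = 9 ballots, Kwan on 0. Gupta wins 9–0.
Gupta beats Diaz, Zhou, Kwan — 3 pairwise wins.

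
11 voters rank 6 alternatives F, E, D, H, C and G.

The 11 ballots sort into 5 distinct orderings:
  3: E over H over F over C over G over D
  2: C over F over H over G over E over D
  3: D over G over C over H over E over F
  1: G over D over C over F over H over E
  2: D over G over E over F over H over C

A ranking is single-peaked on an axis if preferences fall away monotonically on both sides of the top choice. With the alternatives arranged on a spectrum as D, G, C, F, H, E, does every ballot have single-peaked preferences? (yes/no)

no

Axis positions: D=1, G=2, C=3, F=4, H=5, E=6.
Cluster 1 (peak E at position 6): ranking walks positions 6-5-4-3-2-1, expanding outward from the peak — single-peaked.
Cluster 2 (peak C at position 3): ranking walks positions 3-4-5-2-6-1, expanding outward from the peak — single-peaked.
Cluster 3: ranking walks positions 1-2-3-5-6-4; H is ranked above F even though F lies between H and the peak D on the axis — preferences dip and rise again. Not single-peaked.
Cluster 4 (peak G at position 2): ranking walks positions 2-1-3-4-5-6, expanding outward from the peak — single-peaked.
Cluster 5: ranking walks positions 1-2-6-4-5-3; E is ranked above C even though C lies between E and the peak D on the axis — preferences dip and rise again. Not single-peaked.
Cluster 3 violates single-peakedness, so the profile is not single-peaked on this axis.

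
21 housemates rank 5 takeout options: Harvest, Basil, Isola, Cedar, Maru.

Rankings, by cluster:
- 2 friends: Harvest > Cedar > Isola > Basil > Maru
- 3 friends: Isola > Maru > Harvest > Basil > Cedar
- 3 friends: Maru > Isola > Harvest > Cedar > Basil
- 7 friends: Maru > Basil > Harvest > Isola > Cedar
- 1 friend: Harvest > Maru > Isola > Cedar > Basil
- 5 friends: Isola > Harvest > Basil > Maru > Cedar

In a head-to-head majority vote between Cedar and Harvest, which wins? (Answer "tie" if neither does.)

No ballot ranks Cedar above Harvest: 0.
Ballots ranking Harvest above Cedar: 21 − 0 = 21.
Harvest wins the head-to-head 21–0.

Harvest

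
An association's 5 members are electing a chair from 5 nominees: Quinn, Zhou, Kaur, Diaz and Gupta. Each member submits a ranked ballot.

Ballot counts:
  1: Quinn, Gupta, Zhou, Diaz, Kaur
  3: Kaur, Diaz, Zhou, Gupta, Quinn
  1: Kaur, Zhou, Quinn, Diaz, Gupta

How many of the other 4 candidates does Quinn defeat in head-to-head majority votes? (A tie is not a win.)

Quinn against each rival (5 voters):
Quinn vs Zhou: Zhou, 4–1.
Quinn vs Kaur: Quinn preferred on 1 ballot; Kaur wins 4–1.
Quinn–Diaz: Diaz 3–2.
Quinn–Gupta: Gupta 3–2.
Quinn beats no one; loses to Zhou, Kaur, Diaz, Gupta — 0 pairwise wins.

0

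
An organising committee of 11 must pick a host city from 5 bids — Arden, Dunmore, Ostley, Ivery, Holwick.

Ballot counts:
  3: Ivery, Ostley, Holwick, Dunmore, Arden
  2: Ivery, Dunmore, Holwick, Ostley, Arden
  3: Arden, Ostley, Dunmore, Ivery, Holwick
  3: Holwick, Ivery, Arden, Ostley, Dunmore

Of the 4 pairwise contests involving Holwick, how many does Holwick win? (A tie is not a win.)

Holwick against each rival (11 organisers):
Holwick vs Arden: 8 to 3, Holwick.
Holwick–Dunmore: Holwick 6–5.
Holwick–Ostley: Ostley 6–5.
Holwick vs Ivery: Ivery wins 8–3.
Holwick beats Arden, Dunmore; loses to Ostley, Ivery — 2 pairwise wins.

2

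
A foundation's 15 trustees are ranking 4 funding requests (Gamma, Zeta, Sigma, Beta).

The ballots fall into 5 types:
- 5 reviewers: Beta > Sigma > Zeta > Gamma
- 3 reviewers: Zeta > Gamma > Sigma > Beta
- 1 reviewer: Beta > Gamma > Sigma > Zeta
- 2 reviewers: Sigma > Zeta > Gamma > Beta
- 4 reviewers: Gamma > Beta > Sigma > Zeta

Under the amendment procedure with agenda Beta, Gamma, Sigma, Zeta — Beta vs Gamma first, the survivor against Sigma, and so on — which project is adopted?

Zeta

Round 1: Beta vs Gamma — 6–9, Gamma advances.
Round 2: Gamma vs Sigma — 8–7, Gamma advances.
Round 3: Gamma vs Zeta — 5–10, Zeta advances.
Zeta survives the agenda.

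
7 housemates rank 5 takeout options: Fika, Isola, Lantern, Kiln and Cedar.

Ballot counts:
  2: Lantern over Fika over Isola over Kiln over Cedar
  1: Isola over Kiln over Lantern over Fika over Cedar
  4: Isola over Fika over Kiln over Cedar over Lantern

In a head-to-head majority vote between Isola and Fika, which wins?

Isola

Ballots ranking Isola above Fika: 1 + 4 = 5.
Ballots ranking Fika above Isola: 7 − 5 = 2.
Isola wins the head-to-head 5–2.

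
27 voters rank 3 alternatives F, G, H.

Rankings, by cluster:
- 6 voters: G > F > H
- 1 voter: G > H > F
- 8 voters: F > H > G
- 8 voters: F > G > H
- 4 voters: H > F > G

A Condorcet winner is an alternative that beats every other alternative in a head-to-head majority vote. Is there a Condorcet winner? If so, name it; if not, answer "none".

F

Head-to-head results (27 voters):
F vs G: F wins 20–7.
F vs H: F, 22–5.
G vs H: G wins 15–12.
F beats each of G, H — F is the Condorcet winner.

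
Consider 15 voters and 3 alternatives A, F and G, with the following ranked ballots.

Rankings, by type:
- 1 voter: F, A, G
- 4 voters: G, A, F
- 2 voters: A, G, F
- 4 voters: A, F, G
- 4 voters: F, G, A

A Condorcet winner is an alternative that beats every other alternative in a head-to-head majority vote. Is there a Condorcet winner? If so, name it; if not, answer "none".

Head-to-head results (15 voters):
A vs F: 10 to 5, A.
A vs G: 7 to 8, G.
F vs G: 9 to 6, F.
No alternative is unbeaten: A loses to G; F loses to A; G loses to F. In particular A → F → G → A is a majority cycle — no Condorcet winner exists.

none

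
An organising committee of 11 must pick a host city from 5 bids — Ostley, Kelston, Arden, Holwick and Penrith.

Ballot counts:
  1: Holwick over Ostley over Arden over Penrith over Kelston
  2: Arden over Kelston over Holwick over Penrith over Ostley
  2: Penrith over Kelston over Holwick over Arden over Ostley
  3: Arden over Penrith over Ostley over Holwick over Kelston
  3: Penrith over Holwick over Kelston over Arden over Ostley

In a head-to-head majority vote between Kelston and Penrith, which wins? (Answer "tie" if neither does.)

Penrith

Ballots ranking Kelston above Penrith: 2.
Ballots ranking Penrith above Kelston: 11 − 2 = 9.
Penrith wins the head-to-head 9–2.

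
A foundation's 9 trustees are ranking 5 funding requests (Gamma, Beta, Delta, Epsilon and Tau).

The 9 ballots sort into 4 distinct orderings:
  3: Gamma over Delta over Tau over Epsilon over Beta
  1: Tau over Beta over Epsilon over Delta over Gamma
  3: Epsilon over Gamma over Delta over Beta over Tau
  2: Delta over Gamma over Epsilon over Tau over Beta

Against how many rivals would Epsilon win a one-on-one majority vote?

2

Epsilon against each rival (9 reviewers):
Epsilon vs Gamma: Gamma, 5–4.
Epsilon vs Beta: Epsilon preferred on 3+3+2 = 8 ballots; Epsilon wins 8–1.
Epsilon vs Delta: 4 to 5, Delta.
Epsilon vs Tau: Epsilon, 5–4.
Epsilon beats Beta, Tau; loses to Gamma, Delta — 2 pairwise wins.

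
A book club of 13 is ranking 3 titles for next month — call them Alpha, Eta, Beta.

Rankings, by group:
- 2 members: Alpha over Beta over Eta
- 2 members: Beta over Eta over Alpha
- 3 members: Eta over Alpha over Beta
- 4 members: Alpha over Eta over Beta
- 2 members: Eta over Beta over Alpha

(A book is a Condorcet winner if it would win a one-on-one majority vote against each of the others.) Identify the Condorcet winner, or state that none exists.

Eta

Head-to-head results (13 members):
Alpha vs Eta: Eta wins 7–6.
Alpha–Beta: Alpha 9–4.
Eta–Beta: Eta 9–4.
Only Eta has no losses; Eta is the Condorcet winner.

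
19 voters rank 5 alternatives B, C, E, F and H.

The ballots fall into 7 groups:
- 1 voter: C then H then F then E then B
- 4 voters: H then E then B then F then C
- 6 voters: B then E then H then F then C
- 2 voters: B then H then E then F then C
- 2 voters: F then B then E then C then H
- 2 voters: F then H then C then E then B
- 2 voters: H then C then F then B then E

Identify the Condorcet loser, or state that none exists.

Head-to-head results (19 voters):
B–C: B 14–5.
B–E: B 12–7.
B vs F: B, 12–7.
B–H: B 10–9.
C vs E: 1+2+2 = 5 for C, 14 for E — E by 14–5.
C vs F: 3 to 16, F.
C vs H: C preferred on 1+2 = 3 ballots; H wins 16–3.
E–F: E 12–7.
E vs H: H, 11–8.
F–H: H 15–4.
C loses to every other alternative — it is the Condorcet loser.

C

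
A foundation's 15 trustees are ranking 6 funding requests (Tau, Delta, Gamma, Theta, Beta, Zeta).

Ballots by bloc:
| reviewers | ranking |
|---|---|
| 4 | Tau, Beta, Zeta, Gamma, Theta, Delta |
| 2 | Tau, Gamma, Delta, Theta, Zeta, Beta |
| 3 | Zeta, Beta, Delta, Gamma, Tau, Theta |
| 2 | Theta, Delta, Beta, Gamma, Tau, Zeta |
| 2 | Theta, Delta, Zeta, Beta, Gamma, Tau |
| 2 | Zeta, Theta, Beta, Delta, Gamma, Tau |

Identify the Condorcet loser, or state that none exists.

Pairwise majorities:
Tau vs Delta: 6 to 9, Delta.
Tau vs Gamma: Gamma wins 9–6.
Tau–Theta: Tau 9–6.
Tau vs Beta: 4+2 = 6 for Tau, 9 for Beta — Beta by 9–6.
Tau vs Zeta: Tau is ranked higher on 4+2+2 = 8 ballots, Zeta on 7. Tau wins 8–7.
Delta vs Gamma: Delta, 9–6.
Delta vs Theta: 5 to 10, Theta.
Delta vs Beta: Delta preferred on 2+2+2 = 6 ballots; Beta wins 9–6.
Delta vs Zeta: 6 to 9, Zeta.
Gamma vs Theta: Gamma wins 9–6.
Gamma vs Beta: Gamma is ranked higher on 2 ballots, Beta on 13. Beta wins 13–2.
Gamma vs Zeta: 2+2 = 4 for Gamma, 11 for Zeta — Zeta by 11–4.
Theta vs Beta: Theta, 8–7.
Theta vs Zeta: Zeta, 9–6.
Beta vs Zeta: Zeta wins 9–6.
No project is winless: Tau beats Theta; Delta beats Tau; Gamma beats Tau; Theta beats Delta; Beta beats Tau; Zeta beats Delta. There is no Condorcet loser.

none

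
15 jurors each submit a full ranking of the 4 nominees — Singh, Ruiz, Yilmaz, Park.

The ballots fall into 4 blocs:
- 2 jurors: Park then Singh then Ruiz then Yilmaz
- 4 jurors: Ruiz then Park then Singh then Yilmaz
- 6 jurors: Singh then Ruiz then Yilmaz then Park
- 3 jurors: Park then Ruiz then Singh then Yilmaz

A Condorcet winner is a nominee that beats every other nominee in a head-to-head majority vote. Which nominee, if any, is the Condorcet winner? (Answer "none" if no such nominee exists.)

Pairwise majorities:
Singh vs Ruiz: Singh, 8–7.
Singh vs Yilmaz: Singh, 15–0.
Singh–Park: Park 9–6.
Ruiz vs Yilmaz: Ruiz wins 15–0.
Ruiz vs Park: Ruiz, 10–5.
Yilmaz vs Park: Park, 9–6.
Each nominee drops at least one matchup (Singh loses to Park; Ruiz loses to Singh; Yilmaz loses to Singh; Park loses to Ruiz); the cycle Singh → Ruiz → Park → Singh rules out a Condorcet winner.

none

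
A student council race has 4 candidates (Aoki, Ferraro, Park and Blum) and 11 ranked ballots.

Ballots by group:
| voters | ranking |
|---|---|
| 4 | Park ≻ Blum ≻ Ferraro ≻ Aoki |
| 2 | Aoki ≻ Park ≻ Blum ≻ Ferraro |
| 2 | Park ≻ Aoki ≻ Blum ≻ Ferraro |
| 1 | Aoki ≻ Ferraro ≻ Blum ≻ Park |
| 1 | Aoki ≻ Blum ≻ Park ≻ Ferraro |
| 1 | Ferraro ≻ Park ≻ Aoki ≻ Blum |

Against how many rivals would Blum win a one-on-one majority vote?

1

Blum against each rival (11 voters):
Blum vs Aoki: Aoki, 7–4.
Blum vs Ferraro: Blum is ranked higher on 4+2+2+1 = 9 ballots, Ferraro on 2. Blum wins 9–2.
Blum vs Park: Park, 9–2.
Blum beats Ferraro; loses to Aoki, Park — 1 pairwise win.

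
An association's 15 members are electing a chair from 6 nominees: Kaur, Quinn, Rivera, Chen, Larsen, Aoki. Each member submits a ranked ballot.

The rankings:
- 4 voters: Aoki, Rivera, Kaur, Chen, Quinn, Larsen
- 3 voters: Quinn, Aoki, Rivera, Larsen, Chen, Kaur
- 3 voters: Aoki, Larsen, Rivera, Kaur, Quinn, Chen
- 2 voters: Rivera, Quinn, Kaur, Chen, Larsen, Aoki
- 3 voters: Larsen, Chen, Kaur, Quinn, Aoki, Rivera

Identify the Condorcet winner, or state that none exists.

none

Head-to-head results (15 voters):
Kaur vs Quinn: 10 to 5, Kaur.
Kaur vs Rivera: 3 to 12, Rivera.
Kaur vs Chen: Kaur preferred on 4+3+2 = 9 ballots; Kaur wins 9–6.
Kaur vs Larsen: Kaur preferred on 4+2 = 6 ballots; Larsen wins 9–6.
Kaur vs Aoki: Kaur is ranked higher on 2+3 = 5 ballots, Aoki on 10. Aoki wins 10–5.
Quinn vs Rivera: 6 to 9, Rivera.
Quinn vs Chen: Quinn is ranked higher on 3+3+2 = 8 ballots, Chen on 7. Quinn wins 8–7.
Quinn vs Larsen: 4+3+2 = 9 for Quinn, 6 for Larsen — Quinn by 9–6.
Quinn vs Aoki: Quinn is ranked higher on 3+2+3 = 8 ballots, Aoki on 7. Quinn wins 8–7.
Rivera vs Chen: Rivera is ranked higher on 4+3+3+2 = 12 ballots, Chen on 3. Rivera wins 12–3.
Rivera vs Larsen: 9 to 6, Rivera.
Rivera vs Aoki: Rivera preferred on 2 ballots; Aoki wins 13–2.
Chen vs Larsen: Chen preferred on 4+2 = 6 ballots; Larsen wins 9–6.
Chen vs Aoki: 2+3 = 5 for Chen, 10 for Aoki — Aoki by 10–5.
Larsen vs Aoki: 5 to 10, Aoki.
Each candidate drops at least one matchup (Kaur loses to Rivera; Quinn loses to Kaur; Rivera loses to Aoki; Chen loses to Kaur; Larsen loses to Quinn; Aoki loses to Quinn); the cycle Kaur → Quinn → Larsen → Kaur rules out a Condorcet winner.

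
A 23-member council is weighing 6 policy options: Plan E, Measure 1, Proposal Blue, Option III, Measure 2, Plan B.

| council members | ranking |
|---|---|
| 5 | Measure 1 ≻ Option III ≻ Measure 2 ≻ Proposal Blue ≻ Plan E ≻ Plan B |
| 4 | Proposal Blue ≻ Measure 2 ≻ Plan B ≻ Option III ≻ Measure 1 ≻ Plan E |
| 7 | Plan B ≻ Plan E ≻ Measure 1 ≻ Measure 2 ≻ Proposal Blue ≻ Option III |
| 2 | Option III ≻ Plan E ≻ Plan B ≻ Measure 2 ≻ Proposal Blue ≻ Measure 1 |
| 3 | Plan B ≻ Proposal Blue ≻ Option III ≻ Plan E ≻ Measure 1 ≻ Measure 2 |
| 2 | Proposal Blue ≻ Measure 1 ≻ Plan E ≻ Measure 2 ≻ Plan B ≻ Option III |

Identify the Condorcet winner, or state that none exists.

Plan B

Head-to-head results (23 council members):
Plan E vs Measure 1: Plan E, 12–11.
Plan E vs Proposal Blue: Plan E is ranked higher on 7+2 = 9 ballots, Proposal Blue on 14. Proposal Blue wins 14–9.
Plan E–Option III: Option III 14–9.
Plan E vs Measure 2: Plan E is ranked higher on 7+2+3+2 = 14 ballots, Measure 2 on 9. Plan E wins 14–9.
Plan E vs Plan B: Plan E preferred on 5+2+2 = 9 ballots; Plan B wins 14–9.
Measure 1 vs Proposal Blue: 12 to 11, Measure 1.
Measure 1 vs Option III: Measure 1, 14–9.
Measure 1 vs Measure 2: Measure 1 wins 17–6.
Measure 1 vs Plan B: Plan B, 16–7.
Proposal Blue vs Option III: Proposal Blue, 16–7.
Proposal Blue vs Measure 2: 4+3+2 = 9 for Proposal Blue, 14 for Measure 2 — Measure 2 by 14–9.
Proposal Blue vs Plan B: Plan B wins 12–11.
Option III–Measure 2: Measure 2 13–10.
Option III–Plan B: Plan B 16–7.
Measure 2 vs Plan B: 11 to 12, Plan B.
Plan B wins every pairwise contest, so Plan B is the Condorcet winner.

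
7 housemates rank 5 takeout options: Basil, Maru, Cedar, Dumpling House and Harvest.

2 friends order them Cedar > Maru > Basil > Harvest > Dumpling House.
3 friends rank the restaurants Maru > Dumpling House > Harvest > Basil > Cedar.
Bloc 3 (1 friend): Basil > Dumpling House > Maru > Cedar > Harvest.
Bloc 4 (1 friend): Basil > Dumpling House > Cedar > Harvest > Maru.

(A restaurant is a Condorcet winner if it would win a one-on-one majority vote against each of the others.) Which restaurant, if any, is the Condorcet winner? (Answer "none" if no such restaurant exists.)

Maru

Check each pair by majority over 7 ballots:
Basil vs Maru: Maru, 5–2.
Basil vs Cedar: Basil wins 5–2.
Basil vs Dumpling House: Basil wins 4–3.
Basil vs Harvest: Basil wins 4–3.
Maru vs Cedar: Maru, 4–3.
Maru vs Dumpling House: Maru wins 5–2.
Maru–Harvest: Maru 6–1.
Cedar–Dumpling House: Dumpling House 5–2.
Cedar vs Harvest: Cedar, 4–3.
Dumpling House vs Harvest: Dumpling House wins 5–2.
Maru beats each of Basil, Cedar, Dumpling House, Harvest — Maru is the Condorcet winner.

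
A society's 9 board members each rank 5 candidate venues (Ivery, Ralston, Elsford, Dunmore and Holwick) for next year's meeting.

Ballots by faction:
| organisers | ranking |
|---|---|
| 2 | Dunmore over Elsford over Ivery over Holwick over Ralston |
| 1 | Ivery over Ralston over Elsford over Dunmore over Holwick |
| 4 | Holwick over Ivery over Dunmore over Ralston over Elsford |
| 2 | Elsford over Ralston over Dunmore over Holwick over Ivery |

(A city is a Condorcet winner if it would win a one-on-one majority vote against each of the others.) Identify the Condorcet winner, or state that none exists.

none

Check each pair by majority over 9 ballots:
Ivery vs Ralston: Ivery preferred on 2+1+4 = 7 ballots; Ivery wins 7–2.
Ivery vs Elsford: Ivery preferred on 1+4 = 5 ballots; Ivery wins 5–4.
Ivery vs Dunmore: 1+4 = 5 for Ivery, 4 for Dunmore — Ivery by 5–4.
Ivery vs Holwick: 3 to 6, Holwick.
Ralston vs Elsford: 5 to 4, Ralston.
Ralston vs Dunmore: 3 to 6, Dunmore.
Ralston vs Holwick: Ralston preferred on 1+2 = 3 ballots; Holwick wins 6–3.
Elsford vs Dunmore: Elsford is ranked higher on 1+2 = 3 ballots, Dunmore on 6. Dunmore wins 6–3.
Elsford vs Holwick: 2+1+2 = 5 for Elsford, 4 for Holwick — Elsford by 5–4.
Dunmore vs Holwick: 5 to 4, Dunmore.
Each city drops at least one matchup (Ivery loses to Holwick; Ralston loses to Ivery; Elsford loses to Ivery; Dunmore loses to Ivery; Holwick loses to Elsford); the cycle Ivery > Elsford > Holwick > Ivery rules out a Condorcet winner.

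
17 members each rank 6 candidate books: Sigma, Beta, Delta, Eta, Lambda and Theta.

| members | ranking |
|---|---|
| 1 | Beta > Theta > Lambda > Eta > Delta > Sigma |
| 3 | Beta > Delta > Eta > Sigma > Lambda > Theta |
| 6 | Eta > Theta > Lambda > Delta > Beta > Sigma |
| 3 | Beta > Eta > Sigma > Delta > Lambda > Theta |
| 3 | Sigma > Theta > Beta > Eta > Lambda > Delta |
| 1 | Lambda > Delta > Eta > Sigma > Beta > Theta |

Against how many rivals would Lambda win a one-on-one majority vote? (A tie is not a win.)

Lambda against each rival (17 members):
Lambda vs Sigma: Sigma, 9–8.
Lambda–Beta: Beta 10–7.
Lambda vs Delta: Lambda wins 11–6.
Lambda vs Eta: Lambda preferred on 1+1 = 2 ballots; Eta wins 15–2.
Lambda vs Theta: Theta wins 10–7.
Lambda beats Delta; loses to Sigma, Beta, Eta, Theta — 1 pairwise win.

1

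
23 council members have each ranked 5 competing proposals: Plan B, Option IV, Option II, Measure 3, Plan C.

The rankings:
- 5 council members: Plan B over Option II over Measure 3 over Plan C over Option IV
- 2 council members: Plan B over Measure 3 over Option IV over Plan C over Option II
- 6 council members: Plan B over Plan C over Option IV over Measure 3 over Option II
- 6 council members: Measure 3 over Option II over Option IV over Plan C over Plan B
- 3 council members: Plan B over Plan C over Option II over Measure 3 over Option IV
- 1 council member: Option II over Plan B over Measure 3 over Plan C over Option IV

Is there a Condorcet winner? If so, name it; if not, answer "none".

Head-to-head results (23 council members):
Plan B–Option IV: Plan B 17–6.
Plan B–Option II: Plan B 16–7.
Plan B–Measure 3: Plan B 17–6.
Plan B–Plan C: Plan B 17–6.
Option IV vs Option II: Option II wins 15–8.
Option IV vs Measure 3: Measure 3, 17–6.
Option IV–Plan C: Plan C 15–8.
Option II–Measure 3: Measure 3 14–9.
Option II–Plan C: Option II 12–11.
Measure 3–Plan C: Measure 3 14–9.
Only Plan B has no losses; Plan B is the Condorcet winner.

Plan B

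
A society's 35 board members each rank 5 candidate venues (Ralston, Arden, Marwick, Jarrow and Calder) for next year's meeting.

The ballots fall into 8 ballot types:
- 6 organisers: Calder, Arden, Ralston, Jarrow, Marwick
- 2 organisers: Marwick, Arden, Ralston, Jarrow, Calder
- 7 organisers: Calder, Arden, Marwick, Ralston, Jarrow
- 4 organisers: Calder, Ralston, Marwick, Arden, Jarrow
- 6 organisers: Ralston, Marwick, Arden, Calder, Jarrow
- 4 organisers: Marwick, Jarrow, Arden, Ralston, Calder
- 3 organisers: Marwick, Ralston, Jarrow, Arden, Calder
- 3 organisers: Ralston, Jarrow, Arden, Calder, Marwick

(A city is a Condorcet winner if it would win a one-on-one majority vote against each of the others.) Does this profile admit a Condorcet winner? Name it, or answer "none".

none

Pairwise majorities:
Ralston vs Arden: Ralston is ranked higher on 4+6+3+3 = 16 ballots, Arden on 19. Arden wins 19–16.
Ralston vs Marwick: Ralston preferred on 6+4+6+3 = 19 ballots; Ralston wins 19–16.
Ralston vs Jarrow: Ralston preferred on 31 ballots; Ralston wins 31–4.
Ralston vs Calder: 2+6+4+3+3 = 18 for Ralston, 17 for Calder — Ralston by 18–17.
Arden vs Marwick: Arden preferred on 6+7+3 = 16 ballots; Marwick wins 19–16.
Arden vs Jarrow: Arden preferred on 6+2+7+4+6 = 25 ballots; Arden wins 25–10.
Arden vs Calder: Arden preferred on 2+6+4+3+3 = 18 ballots; Arden wins 18–17.
Marwick vs Jarrow: 26 to 9, Marwick.
Marwick vs Calder: 15 to 20, Calder.
Jarrow vs Calder: Jarrow preferred on 2+4+3+3 = 12 ballots; Calder wins 23–12.
Every city loses at least once (Ralston loses to Arden; Arden loses to Marwick; Marwick loses to Ralston; Jarrow loses to Ralston; Calder loses to Ralston). The majority relation contains the cycle Ralston > Marwick > Arden > Ralston, so there is no Condorcet winner.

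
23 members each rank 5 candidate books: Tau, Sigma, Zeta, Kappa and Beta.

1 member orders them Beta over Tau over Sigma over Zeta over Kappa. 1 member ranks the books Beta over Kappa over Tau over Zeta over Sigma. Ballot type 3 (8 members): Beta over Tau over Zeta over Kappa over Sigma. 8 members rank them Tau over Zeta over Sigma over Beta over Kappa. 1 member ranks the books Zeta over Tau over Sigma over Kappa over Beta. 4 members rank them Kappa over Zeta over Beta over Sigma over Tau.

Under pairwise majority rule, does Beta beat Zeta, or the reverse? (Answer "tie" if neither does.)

Ballots ranking Beta above Zeta: 1 + 1 + 8 = 10.
Ballots ranking Zeta above Beta: 23 − 10 = 13.
Zeta wins the head-to-head 13–10.

Zeta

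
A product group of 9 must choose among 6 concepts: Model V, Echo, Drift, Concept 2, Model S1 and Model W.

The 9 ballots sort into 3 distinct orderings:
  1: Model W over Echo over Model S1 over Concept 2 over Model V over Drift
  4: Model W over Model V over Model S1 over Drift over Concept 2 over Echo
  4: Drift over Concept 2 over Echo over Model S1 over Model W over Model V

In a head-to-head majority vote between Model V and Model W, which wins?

No ballot ranks Model V above Model W: 0.
Ballots ranking Model W above Model V: 9 − 0 = 9.
Model W wins the head-to-head 9–0.

Model W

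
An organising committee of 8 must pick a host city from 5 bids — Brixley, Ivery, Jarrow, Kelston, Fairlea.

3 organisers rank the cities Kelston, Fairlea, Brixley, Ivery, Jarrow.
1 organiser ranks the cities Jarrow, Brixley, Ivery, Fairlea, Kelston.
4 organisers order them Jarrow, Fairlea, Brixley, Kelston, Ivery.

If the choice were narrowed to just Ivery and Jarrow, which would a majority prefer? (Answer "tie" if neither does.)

Ballots ranking Ivery above Jarrow: 3.
Ballots ranking Jarrow above Ivery: 8 − 3 = 5.
Jarrow wins the head-to-head 5–3.

Jarrow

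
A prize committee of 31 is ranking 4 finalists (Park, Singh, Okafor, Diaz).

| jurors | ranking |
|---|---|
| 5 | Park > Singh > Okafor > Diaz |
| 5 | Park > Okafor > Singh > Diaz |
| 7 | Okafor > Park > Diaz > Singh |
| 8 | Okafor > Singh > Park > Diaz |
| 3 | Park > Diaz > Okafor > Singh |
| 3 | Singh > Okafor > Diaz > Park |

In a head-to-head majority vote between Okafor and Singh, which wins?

Ballots ranking Okafor above Singh: 5 + 7 + 8 + 3 = 23.
Ballots ranking Singh above Okafor: 31 − 23 = 8.
Okafor wins the head-to-head 23–8.

Okafor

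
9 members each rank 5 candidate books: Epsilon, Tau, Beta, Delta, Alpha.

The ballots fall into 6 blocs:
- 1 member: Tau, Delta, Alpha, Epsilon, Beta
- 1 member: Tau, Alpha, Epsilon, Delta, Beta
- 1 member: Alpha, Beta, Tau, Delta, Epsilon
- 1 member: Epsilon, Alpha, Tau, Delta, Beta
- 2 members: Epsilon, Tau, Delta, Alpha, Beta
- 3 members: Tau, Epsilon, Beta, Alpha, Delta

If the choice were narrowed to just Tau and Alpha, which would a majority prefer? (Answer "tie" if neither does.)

Tau

Ballots ranking Tau above Alpha: 1 + 1 + 2 + 3 = 7.
Ballots ranking Alpha above Tau: 9 − 7 = 2.
Tau wins the head-to-head 7–2.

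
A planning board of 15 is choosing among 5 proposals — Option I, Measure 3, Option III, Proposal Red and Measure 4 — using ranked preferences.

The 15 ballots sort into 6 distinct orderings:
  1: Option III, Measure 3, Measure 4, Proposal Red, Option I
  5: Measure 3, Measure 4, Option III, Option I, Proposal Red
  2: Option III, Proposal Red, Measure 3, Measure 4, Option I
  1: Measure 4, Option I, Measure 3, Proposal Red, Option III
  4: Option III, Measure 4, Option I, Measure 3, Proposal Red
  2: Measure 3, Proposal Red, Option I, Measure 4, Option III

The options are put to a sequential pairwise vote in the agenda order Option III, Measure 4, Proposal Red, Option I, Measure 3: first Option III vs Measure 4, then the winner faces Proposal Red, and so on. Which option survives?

Measure 3

Round 1: Option III vs Measure 4 — 7–8, Measure 4 advances.
Round 2: Measure 4 vs Proposal Red — 11–4, Measure 4 advances.
Round 3: Measure 4 vs Option I — 13–2, Measure 4 advances.
Round 4: Measure 4 vs Measure 3 — 5–10, Measure 3 advances.
The agenda winner is Measure 3.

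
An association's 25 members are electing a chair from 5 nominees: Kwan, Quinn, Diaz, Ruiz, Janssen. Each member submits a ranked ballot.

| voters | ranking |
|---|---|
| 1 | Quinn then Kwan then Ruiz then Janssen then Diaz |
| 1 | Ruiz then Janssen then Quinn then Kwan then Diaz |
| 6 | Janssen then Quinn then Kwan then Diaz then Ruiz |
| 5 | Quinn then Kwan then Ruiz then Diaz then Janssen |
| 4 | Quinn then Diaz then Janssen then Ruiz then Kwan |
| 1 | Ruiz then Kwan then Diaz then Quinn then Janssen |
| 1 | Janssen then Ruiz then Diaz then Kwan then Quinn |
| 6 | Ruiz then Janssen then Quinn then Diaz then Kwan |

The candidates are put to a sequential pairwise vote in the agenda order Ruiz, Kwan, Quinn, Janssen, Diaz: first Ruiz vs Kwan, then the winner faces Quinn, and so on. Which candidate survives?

Janssen

Round 1: Ruiz vs Kwan — 13–12, Ruiz advances.
Round 2: Ruiz vs Quinn — 9–16, Quinn advances.
Round 3: Quinn vs Janssen — 11–14, Janssen advances.
Round 4: Janssen vs Diaz — 15–10, Janssen advances.
Janssen survives the agenda.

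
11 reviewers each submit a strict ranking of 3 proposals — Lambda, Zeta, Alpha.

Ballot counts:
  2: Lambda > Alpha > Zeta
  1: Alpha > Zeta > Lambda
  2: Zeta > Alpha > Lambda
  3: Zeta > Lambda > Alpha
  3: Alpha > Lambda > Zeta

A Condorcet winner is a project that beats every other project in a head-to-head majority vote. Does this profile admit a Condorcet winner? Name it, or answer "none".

Alpha

Check each pair by majority over 11 ballots:
Lambda vs Zeta: 5 to 6, Zeta.
Lambda vs Alpha: Lambda is ranked higher on 2+3 = 5 ballots, Alpha on 6. Alpha wins 6–5.
Zeta vs Alpha: Zeta is ranked higher on 2+3 = 5 ballots, Alpha on 6. Alpha wins 6–5.
Alpha wins every pairwise contest, so Alpha is the Condorcet winner.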